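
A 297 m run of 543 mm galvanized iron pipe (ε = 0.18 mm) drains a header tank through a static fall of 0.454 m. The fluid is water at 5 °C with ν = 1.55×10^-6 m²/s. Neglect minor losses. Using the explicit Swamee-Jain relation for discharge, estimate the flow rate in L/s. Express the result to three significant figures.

Swamee-Jain (Type II): Q = -0.965·√(gD⁵h_f/L)·ln[ε/(3.7D) + √(3.17ν²L/(gD³h_f))]
√(gD⁵h_f/L) = √(9.81·0.543⁵·0.454/297) = 0.02661
ε/(3.7D) = 8.96×10^-5; √(3.17ν²L/(gD³h_f)) = 5.63×10^-5
Q = -0.965·0.02661·ln(1.459×10^-4) = 0.2268 m³/s
Check: V = 0.979 m/s, Re = 3.43×10^5, f = 0.01708, h_f = 0.457 m ≈ 0.454 m ✓

Q ≈ 227 L/s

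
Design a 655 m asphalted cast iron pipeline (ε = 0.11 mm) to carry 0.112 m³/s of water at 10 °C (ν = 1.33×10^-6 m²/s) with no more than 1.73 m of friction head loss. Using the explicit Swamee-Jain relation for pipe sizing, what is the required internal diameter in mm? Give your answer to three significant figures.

D ≈ 373 mm

Swamee-Jain (Type III): D = 0.66·[ε^1.25·(LQ²/(gh_f))^4.75 + ν·Q^9.4·(L/(gh_f))^5.2]^0.04
LQ²/(gh_f) = 0.4841; L/(gh_f) = 38.59
Term 1 = ε^1.25·(…)^4.75 = 3.59×10^-7; Term 2 = ν·Q^9.4·(…)^5.2 = 2.73×10^-7
D = 0.66·(3.59×10^-7 + 2.73×10^-7)^0.04 = 0.3729 m = 373 mm
Check: V = 1.03 m/s, Re = 2.88×10^5, f = 0.01709, h_f = 1.61 m ≈ 1.73 m ✓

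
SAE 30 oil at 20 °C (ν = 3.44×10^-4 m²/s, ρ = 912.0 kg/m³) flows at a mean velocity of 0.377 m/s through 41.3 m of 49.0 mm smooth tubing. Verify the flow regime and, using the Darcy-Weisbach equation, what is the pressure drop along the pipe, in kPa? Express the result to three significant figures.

Re = VD/ν = 0.377·0.04900/3.44×10^-4 = 53.7 → laminar (Re < 2300)
f = 64/Re = 1.192
h_f = f(L/D)V²/(2g) = 1.192·(41.3/0.04900)·0.377²/(2·9.81) = 7.277 m
Δp = ρg·h_f = 912.0·9.81·7.277 = 65.10 kPa

Δp ≈ 65.1 kPa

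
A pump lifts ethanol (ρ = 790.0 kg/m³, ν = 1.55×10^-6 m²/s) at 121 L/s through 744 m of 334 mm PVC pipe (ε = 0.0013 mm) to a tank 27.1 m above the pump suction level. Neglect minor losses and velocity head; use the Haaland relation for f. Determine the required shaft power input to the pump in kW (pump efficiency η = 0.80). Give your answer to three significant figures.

V = 4Q/(πD²) = 1.381 m/s; Re = 2.98×10^5; ε/D = 3.89×10^-6; f = 0.01439
h_f = f(L/D)V²/2g = 3.117 m
Total head H = z + h_f = 27.1 + 3.117 = 30.22 m
P_hyd = ρgQH = 790.0·9.81·0.121·30.22 = 28.34 kW
P_shaft = P_hyd/η = 28.34/0.80 = 35.42 kW

P_shaft ≈ 35.4 kW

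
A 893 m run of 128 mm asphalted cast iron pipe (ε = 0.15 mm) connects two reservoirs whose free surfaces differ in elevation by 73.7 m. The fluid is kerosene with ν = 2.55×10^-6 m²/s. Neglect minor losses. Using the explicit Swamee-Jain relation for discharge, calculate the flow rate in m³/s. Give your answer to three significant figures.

Swamee-Jain (Type II): Q = -0.965·√(gD⁵h_f/L)·ln[ε/(3.7D) + √(3.17ν²L/(gD³h_f))]
√(gD⁵h_f/L) = √(9.81·0.128⁵·73.7/893) = 0.005274
ε/(3.7D) = 3.17×10^-4; √(3.17ν²L/(gD³h_f)) = 1.10×10^-4
Q = -0.965·0.005274·ln(4.269×10^-4) = 0.03949 m³/s
Check: V = 3.07 m/s, Re = 1.54×10^5, f = 0.02219, h_f = 74.3 m ≈ 73.7 m ✓

Q ≈ 0.0395 m³/s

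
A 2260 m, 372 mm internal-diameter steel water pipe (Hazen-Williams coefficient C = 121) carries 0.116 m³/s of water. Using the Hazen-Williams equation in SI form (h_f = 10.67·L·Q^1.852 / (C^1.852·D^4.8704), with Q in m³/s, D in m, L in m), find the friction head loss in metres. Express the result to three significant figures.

h_f = 10.67·2260·0.116^1.852 / (121^1.852·0.372^4.8704) = 7.655 m

h_f ≈ 7.66 m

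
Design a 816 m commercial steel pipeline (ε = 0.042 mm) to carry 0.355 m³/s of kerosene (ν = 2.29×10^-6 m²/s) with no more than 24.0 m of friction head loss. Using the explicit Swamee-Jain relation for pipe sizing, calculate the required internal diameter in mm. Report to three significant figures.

D ≈ 352 mm

Swamee-Jain (Type III): D = 0.66·[ε^1.25·(LQ²/(gh_f))^4.75 + ν·Q^9.4·(L/(gh_f))^5.2]^0.04
LQ²/(gh_f) = 0.4368; L/(gh_f) = 3.466
Term 1 = ε^1.25·(…)^4.75 = 6.61×10^-8; Term 2 = ν·Q^9.4·(…)^5.2 = 8.69×10^-8
D = 0.66·(6.61×10^-8 + 8.69×10^-8)^0.04 = 0.3523 m = 352 mm
Check: V = 3.64 m/s, Re = 5.60×10^5, f = 0.01451, h_f = 22.7 m ≈ 24.0 m ✓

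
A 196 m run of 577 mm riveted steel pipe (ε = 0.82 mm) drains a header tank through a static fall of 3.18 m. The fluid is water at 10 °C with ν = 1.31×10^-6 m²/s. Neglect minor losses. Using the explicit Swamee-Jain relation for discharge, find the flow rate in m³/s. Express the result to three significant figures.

Swamee-Jain (Type II): Q = -0.965·√(gD⁵h_f/L)·ln[ε/(3.7D) + √(3.17ν²L/(gD³h_f))]
√(gD⁵h_f/L) = √(9.81·0.577⁵·3.18/196) = 0.1009
ε/(3.7D) = 3.84×10^-4; √(3.17ν²L/(gD³h_f)) = 1.33×10^-5
Q = -0.965·0.1009·ln(3.974×10^-4) = 0.7624 m³/s
Check: V = 2.92 m/s, Re = 1.28×10^6, f = 0.02168, h_f = 3.19 m ≈ 3.18 m ✓

Q ≈ 0.762 m³/s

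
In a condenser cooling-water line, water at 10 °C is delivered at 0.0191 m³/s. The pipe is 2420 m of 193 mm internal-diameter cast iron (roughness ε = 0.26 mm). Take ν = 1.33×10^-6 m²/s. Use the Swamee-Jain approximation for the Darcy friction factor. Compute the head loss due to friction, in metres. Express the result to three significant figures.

V = 4Q/(πD²) = 4·0.0191/(π·0.193²) = 0.6529 m/s
Re = VD/ν = 0.6529·0.193/1.33×10^-6 = 9.47×10^4 → turbulent
ε/D = 0.26/193 = 0.00135
Swamee-Jain: f = 0.02358
h_f = f(L/D)V²/(2g) = 0.02358·(2420/0.193)·0.6529²/(2·9.81) = 6.424 m

h_f ≈ 6.42 m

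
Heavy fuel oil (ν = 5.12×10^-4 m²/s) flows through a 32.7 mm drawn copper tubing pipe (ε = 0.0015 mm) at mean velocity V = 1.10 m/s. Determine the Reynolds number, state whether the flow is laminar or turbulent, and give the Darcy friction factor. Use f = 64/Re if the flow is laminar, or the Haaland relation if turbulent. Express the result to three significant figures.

Re ≈ 70.3; laminar; f = 64/Re ≈ 0.911

Re = VD/ν = 1.100·0.0327/5.12×10^-4 = 70.3
Re < 2300 → laminar → f = 64/Re = 0.9110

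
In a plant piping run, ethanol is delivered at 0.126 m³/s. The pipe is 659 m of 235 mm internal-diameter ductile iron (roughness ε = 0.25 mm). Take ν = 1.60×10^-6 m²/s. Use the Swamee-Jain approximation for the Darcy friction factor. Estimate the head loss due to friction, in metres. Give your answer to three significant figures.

V = 4Q/(πD²) = 4·0.126/(π·0.235²) = 2.905 m/s
Re = VD/ν = 2.905·0.235/1.60×10^-6 = 4.27×10^5 → turbulent
ε/D = 0.25/235 = 0.00106
Swamee-Jain: f = 0.02073
h_f = f(L/D)V²/(2g) = 0.02073·(659/0.235)·2.905²/(2·9.81) = 25.00 m

h_f ≈ 25.0 m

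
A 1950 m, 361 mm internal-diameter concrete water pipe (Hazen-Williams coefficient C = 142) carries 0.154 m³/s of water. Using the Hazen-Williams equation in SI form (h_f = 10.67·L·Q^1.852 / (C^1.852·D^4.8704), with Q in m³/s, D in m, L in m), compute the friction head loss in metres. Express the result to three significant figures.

h_f ≈ 9.61 m

h_f = 10.67·1950·0.154^1.852 / (142^1.852·0.361^4.8704) = 9.607 m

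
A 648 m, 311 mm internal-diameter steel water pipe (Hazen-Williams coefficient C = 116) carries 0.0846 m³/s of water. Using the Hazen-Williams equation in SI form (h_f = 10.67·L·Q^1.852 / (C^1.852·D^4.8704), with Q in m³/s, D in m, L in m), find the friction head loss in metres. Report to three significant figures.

h_f = 10.67·648·0.0846^1.852 / (116^1.852·0.311^4.8704) = 3.165 m

h_f ≈ 3.16 m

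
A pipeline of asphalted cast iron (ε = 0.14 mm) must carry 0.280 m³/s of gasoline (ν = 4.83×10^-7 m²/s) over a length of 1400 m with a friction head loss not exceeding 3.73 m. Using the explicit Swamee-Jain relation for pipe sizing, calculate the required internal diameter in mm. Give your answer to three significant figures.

Swamee-Jain (Type III): D = 0.66·[ε^1.25·(LQ²/(gh_f))^4.75 + ν·Q^9.4·(L/(gh_f))^5.2]^0.04
LQ²/(gh_f) = 3.000; L/(gh_f) = 38.26
Term 1 = ε^1.25·(…)^4.75 = 0.00281; Term 2 = ν·Q^9.4·(…)^5.2 = 5.22×10^-4
D = 0.66·(0.00281 + 5.22×10^-4)^0.04 = 0.5254 m = 525 mm
Check: V = 1.29 m/s, Re = 1.40×10^6, f = 0.01523, h_f = 3.45 m ≈ 3.73 m ✓

D ≈ 525 mm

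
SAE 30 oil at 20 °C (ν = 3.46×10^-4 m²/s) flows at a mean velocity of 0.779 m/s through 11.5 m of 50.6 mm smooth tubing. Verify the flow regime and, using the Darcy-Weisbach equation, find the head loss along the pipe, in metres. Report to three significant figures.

h_f ≈ 3.95 m

Re = VD/ν = 0.779·0.05060/3.46×10^-4 = 114 → laminar (Re < 2300)
f = 64/Re = 0.5618
h_f = f(L/D)V²/(2g) = 0.5618·(11.5/0.05060)·0.779²/(2·9.81) = 3.949 m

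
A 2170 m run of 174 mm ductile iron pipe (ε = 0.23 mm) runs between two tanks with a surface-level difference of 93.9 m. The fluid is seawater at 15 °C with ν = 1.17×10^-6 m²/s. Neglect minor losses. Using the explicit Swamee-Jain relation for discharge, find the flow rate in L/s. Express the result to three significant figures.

Swamee-Jain (Type II): Q = -0.965·√(gD⁵h_f/L)·ln[ε/(3.7D) + √(3.17ν²L/(gD³h_f))]
√(gD⁵h_f/L) = √(9.81·0.174⁵·93.9/2170) = 0.008228
ε/(3.7D) = 3.57×10^-4; √(3.17ν²L/(gD³h_f)) = 4.41×10^-5
Q = -0.965·0.008228·ln(4.013×10^-4) = 0.06210 m³/s
Check: V = 2.61 m/s, Re = 3.88×10^5, f = 0.02180, h_f = 94.5 m ≈ 93.9 m ✓

Q ≈ 62.1 L/s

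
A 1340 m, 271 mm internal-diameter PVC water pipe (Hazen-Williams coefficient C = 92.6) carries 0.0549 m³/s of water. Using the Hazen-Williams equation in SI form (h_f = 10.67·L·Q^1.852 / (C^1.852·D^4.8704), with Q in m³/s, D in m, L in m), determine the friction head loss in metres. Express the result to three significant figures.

h_f ≈ 8.72 m

h_f = 10.67·1340·0.0549^1.852 / (92.6^1.852·0.271^4.8704) = 8.719 m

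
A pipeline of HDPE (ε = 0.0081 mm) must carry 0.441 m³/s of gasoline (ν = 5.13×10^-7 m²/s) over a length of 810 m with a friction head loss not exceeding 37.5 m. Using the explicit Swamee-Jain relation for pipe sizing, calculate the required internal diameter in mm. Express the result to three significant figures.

D ≈ 326 mm

Swamee-Jain (Type III): D = 0.66·[ε^1.25·(LQ²/(gh_f))^4.75 + ν·Q^9.4·(L/(gh_f))^5.2]^0.04
LQ²/(gh_f) = 0.4282; L/(gh_f) = 2.202
Term 1 = ε^1.25·(…)^4.75 = 7.69×10^-9; Term 2 = ν·Q^9.4·(…)^5.2 = 1.41×10^-8
D = 0.66·(7.69×10^-9 + 1.41×10^-8)^0.04 = 0.3259 m = 326 mm
Check: V = 5.29 m/s, Re = 3.36×10^6, f = 0.01066, h_f = 37.7 m ≈ 37.5 m ✓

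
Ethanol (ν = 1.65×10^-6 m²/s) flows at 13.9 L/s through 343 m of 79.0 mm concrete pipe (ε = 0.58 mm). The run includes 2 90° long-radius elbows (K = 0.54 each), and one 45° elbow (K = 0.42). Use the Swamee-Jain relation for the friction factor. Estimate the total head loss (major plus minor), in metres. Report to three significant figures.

V = 4Q/(πD²) = 2.836 m/s; V²/2g = 0.4099 m
Re = 1.36×10^5, ε/D = 0.00734 → f = 0.03498 (Swamee-Jain)
Major: h_f = f(L/D)·V²/2g = 0.03498·4342·0.4099 = 62.26 m
Minor: ΣK = 1.50; h_m = ΣK·V²/2g = 0.6148 m
Total H_L = 62.26 + 0.6148 = 62.87 m

H_L ≈ 62.9 m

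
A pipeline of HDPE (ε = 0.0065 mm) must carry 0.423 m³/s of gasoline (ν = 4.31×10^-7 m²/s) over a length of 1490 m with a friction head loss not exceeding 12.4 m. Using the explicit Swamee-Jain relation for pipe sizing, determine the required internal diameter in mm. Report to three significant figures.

Swamee-Jain (Type III): D = 0.66·[ε^1.25·(LQ²/(gh_f))^4.75 + ν·Q^9.4·(L/(gh_f))^5.2]^0.04
LQ²/(gh_f) = 2.192; L/(gh_f) = 12.25
Term 1 = ε^1.25·(…)^4.75 = 1.36×10^-5; Term 2 = ν·Q^9.4·(…)^5.2 = 6.03×10^-5
D = 0.66·(1.36×10^-5 + 6.03×10^-5)^0.04 = 0.4511 m = 451 mm
Check: V = 2.65 m/s, Re = 2.77×10^6, f = 0.01048, h_f = 12.4 m ≈ 12.4 m ✓

D ≈ 451 mm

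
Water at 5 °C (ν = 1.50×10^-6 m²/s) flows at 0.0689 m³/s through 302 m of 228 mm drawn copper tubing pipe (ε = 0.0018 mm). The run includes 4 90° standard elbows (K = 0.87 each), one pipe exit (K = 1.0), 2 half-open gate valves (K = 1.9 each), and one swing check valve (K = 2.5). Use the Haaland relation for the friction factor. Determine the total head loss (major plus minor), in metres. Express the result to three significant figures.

V = 4Q/(πD²) = 1.688 m/s; V²/2g = 0.1452 m
Re = 2.57×10^5, ε/D = 7.89×10^-6 → f = 0.01483 (Haaland)
Major: h_f = f(L/D)·V²/2g = 0.01483·1325·0.1452 = 2.851 m
Minor: ΣK = 10.8; h_m = ΣK·V²/2g = 1.565 m
Total H_L = 2.851 + 1.565 = 4.416 m

H_L ≈ 4.42 m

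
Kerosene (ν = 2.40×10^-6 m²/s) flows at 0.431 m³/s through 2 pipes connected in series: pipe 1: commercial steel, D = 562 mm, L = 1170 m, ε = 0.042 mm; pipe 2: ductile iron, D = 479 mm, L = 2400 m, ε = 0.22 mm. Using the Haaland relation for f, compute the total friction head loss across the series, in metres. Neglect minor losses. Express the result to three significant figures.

H ≈ 29.9 m

Pipe 1: V = 1.737 m/s, Re = 4.07×10^5, ε/D = 7.47×10^-5, f = 0.01436, h_1 = f(L/D)V²/2g = 4.599 m
Pipe 2: V = 2.392 m/s, Re = 4.77×10^5, ε/D = 4.59×10^-4, f = 0.01735, h_2 = f(L/D)V²/2g = 25.35 m
Series → Q common, losses add: H = Σh = 29.95 m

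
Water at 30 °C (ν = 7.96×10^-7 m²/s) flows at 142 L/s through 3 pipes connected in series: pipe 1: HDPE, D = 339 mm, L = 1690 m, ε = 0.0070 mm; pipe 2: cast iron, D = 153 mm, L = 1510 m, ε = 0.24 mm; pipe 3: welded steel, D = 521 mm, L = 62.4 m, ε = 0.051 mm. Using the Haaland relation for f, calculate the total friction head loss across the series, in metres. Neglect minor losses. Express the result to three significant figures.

H ≈ 673 m

Pipe 1: V = 1.573 m/s, Re = 6.70×10^5, ε/D = 2.06×10^-5, f = 0.01270, h_1 = f(L/D)V²/2g = 7.989 m
Pipe 2: V = 7.724 m/s, Re = 1.48×10^6, ε/D = 0.00157, f = 0.02215, h_2 = f(L/D)V²/2g = 664.7 m
Pipe 3: V = 0.6661 m/s, Re = 4.36×10^5, ε/D = 9.79×10^-5, f = 0.01448, h_3 = f(L/D)V²/2g = 0.03920 m
Series → Q common, losses add: H = Σh = 672.8 m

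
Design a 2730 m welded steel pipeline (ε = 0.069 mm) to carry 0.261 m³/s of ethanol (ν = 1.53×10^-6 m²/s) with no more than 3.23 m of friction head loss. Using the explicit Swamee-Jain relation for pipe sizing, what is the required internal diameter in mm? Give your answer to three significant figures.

D ≈ 598 mm

Swamee-Jain (Type III): D = 0.66·[ε^1.25·(LQ²/(gh_f))^4.75 + ν·Q^9.4·(L/(gh_f))^5.2]^0.04
LQ²/(gh_f) = 5.869; L/(gh_f) = 86.16
Term 1 = ε^1.25·(…)^4.75 = 0.0281; Term 2 = ν·Q^9.4·(…)^5.2 = 0.0582
D = 0.66·(0.0281 + 0.0582)^0.04 = 0.5984 m = 598 mm
Check: V = 0.928 m/s, Re = 3.63×10^5, f = 0.01520, h_f = 3.04 m ≈ 3.23 m ✓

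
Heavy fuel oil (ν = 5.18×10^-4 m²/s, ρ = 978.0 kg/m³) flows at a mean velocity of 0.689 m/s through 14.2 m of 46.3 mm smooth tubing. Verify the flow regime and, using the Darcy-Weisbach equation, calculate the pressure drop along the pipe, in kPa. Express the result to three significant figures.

Re = VD/ν = 0.689·0.04630/5.18×10^-4 = 61.6 → laminar (Re < 2300)
f = 64/Re = 1.039
h_f = f(L/D)V²/(2g) = 1.039·(14.2/0.04630)·0.689²/(2·9.81) = 7.712 m
Δp = ρg·h_f = 978.0·9.81·7.712 = 73.99 kPa

Δp ≈ 74.0 kPa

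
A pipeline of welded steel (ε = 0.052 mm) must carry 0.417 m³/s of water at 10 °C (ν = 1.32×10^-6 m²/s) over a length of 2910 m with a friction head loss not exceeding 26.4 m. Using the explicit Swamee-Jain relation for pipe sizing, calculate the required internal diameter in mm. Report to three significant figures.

Swamee-Jain (Type III): D = 0.66·[ε^1.25·(LQ²/(gh_f))^4.75 + ν·Q^9.4·(L/(gh_f))^5.2]^0.04
LQ²/(gh_f) = 1.954; L/(gh_f) = 11.24
Term 1 = ε^1.25·(…)^4.75 = 1.06×10^-4; Term 2 = ν·Q^9.4·(…)^5.2 = 1.03×10^-4
D = 0.66·(1.06×10^-4 + 1.03×10^-4)^0.04 = 0.4703 m = 470 mm
Check: V = 2.40 m/s, Re = 8.55×10^5, f = 0.01384, h_f = 25.1 m ≈ 26.4 m ✓

D ≈ 470 mm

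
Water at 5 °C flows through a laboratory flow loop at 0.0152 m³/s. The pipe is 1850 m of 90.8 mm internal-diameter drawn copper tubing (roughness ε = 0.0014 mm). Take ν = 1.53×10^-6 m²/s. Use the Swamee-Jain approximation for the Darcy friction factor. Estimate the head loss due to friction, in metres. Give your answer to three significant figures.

V = 4Q/(πD²) = 4·0.0152/(π·0.0908²) = 2.347 m/s
Re = VD/ν = 2.347·0.0908/1.53×10^-6 = 1.39×10^5 → turbulent
ε/D = 0.0014/90.8 = 1.54×10^-5
Swamee-Jain: f = 0.01680
h_f = f(L/D)V²/(2g) = 0.01680·(1850/0.0908)·2.347²/(2·9.81) = 96.14 m

h_f ≈ 96.1 m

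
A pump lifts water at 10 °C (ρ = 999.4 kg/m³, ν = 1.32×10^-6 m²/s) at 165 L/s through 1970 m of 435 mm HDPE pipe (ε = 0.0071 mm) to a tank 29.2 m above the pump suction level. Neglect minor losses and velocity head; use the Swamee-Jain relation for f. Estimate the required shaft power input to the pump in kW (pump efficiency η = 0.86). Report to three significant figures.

V = 4Q/(πD²) = 1.110 m/s; Re = 3.66×10^5; ε/D = 1.63×10^-5; f = 0.01407
h_f = f(L/D)V²/2g = 4.003 m
Total head H = z + h_f = 29.2 + 4.003 = 33.20 m
P_hyd = ρgQH = 999.4·9.81·0.165·33.20 = 53.71 kW
P_shaft = P_hyd/η = 53.71/0.86 = 62.46 kW

P_shaft ≈ 62.5 kW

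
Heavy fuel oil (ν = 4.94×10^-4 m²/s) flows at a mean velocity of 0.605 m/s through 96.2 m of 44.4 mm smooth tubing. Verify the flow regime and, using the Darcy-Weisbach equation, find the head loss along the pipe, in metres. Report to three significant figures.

Re = VD/ν = 0.605·0.04440/4.94×10^-4 = 54.4 → laminar (Re < 2300)
f = 64/Re = 1.177
h_f = f(L/D)V²/(2g) = 1.177·(96.2/0.04440)·0.605²/(2·9.81) = 47.57 m

h_f ≈ 47.6 m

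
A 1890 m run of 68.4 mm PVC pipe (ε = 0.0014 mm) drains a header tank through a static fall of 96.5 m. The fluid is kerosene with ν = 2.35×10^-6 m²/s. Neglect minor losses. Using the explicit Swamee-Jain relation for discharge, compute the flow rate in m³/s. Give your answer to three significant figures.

Swamee-Jain (Type II): Q = -0.965·√(gD⁵h_f/L)·ln[ε/(3.7D) + √(3.17ν²L/(gD³h_f))]
√(gD⁵h_f/L) = √(9.81·0.0684⁵·96.5/1890) = 8.660×10^-4
ε/(3.7D) = 5.53×10^-6; √(3.17ν²L/(gD³h_f)) = 3.30×10^-4
Q = -0.965·8.660×10^-4·ln(3.360×10^-4) = 0.006684 m³/s
Check: V = 1.82 m/s, Re = 5.29×10^4, f = 0.02058, h_f = 95.9 m ≈ 96.5 m ✓

Q ≈ 0.00668 m³/s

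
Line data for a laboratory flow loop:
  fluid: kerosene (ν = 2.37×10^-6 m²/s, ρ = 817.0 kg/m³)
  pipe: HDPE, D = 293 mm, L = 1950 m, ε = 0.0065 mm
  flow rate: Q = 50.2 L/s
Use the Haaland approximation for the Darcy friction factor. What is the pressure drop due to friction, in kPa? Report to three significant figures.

V = 4Q/(πD²) = 4·0.0502/(π·0.293²) = 0.7445 m/s
Re = VD/ν = 0.7445·0.293/2.37×10^-6 = 9.20×10^4 → turbulent
ε/D = 0.0065/293 = 2.22×10^-5
Haaland: f = 0.01822
h_f = f(L/D)V²/(2g) = 0.01822·(1950/0.293)·0.7445²/(2·9.81) = 3.426 m
Δp = ρg·h_f = 817.0·9.81·3.426 = 27.46 kPa

Δp ≈ 27.5 kPa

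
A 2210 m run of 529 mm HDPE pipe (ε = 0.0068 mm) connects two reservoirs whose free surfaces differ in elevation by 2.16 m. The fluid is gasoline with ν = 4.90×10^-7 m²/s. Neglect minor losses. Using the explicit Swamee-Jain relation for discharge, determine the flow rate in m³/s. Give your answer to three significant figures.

Q ≈ 0.203 m³/s

Swamee-Jain (Type II): Q = -0.965·√(gD⁵h_f/L)·ln[ε/(3.7D) + √(3.17ν²L/(gD³h_f))]
√(gD⁵h_f/L) = √(9.81·0.529⁵·2.16/2210) = 0.01993
ε/(3.7D) = 3.47×10^-6; √(3.17ν²L/(gD³h_f)) = 2.32×10^-5
Q = -0.965·0.01993·ln(2.663×10^-5) = 0.2026 m³/s
Check: V = 0.922 m/s, Re = 9.95×10^5, f = 0.01193, h_f = 2.16 m ≈ 2.16 m ✓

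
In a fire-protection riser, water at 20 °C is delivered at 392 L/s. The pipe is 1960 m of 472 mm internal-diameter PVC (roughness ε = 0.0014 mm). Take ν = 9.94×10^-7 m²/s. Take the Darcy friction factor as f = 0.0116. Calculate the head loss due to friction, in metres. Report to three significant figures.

V = 4Q/(πD²) = 4·0.392/(π·0.472²) = 2.240 m/s
h_f = f(L/D)V²/(2g) = 0.01160·(1960/0.472)·2.240²/(2·9.81) = 12.32 m

h_f ≈ 12.3 m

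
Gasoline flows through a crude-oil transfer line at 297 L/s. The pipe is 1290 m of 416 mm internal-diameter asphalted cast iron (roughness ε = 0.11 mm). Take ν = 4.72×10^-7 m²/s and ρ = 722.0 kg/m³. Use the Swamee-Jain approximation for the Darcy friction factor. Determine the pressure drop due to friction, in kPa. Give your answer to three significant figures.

V = 4Q/(πD²) = 4·0.297/(π·0.416²) = 2.185 m/s
Re = VD/ν = 2.185·0.416/4.72×10^-7 = 1.93×10^6 → turbulent
ε/D = 0.11/416 = 2.64×10^-4
Swamee-Jain: f = 0.01505
h_f = f(L/D)V²/(2g) = 0.01505·(1290/0.416)·2.185²/(2·9.81) = 11.36 m
Δp = ρg·h_f = 722.0·9.81·11.36 = 80.47 kPa

Δp ≈ 80.5 kPa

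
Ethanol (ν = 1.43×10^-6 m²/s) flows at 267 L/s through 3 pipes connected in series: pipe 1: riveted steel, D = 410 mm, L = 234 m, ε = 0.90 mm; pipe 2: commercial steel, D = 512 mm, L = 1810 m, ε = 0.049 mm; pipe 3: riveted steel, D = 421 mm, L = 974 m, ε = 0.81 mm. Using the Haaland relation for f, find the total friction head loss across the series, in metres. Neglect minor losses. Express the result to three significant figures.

H ≈ 17.4 m

Pipe 1: V = 2.022 m/s, Re = 5.80×10^5, ε/D = 0.00220, f = 0.02432, h_1 = f(L/D)V²/2g = 2.893 m
Pipe 2: V = 1.297 m/s, Re = 4.64×10^5, ε/D = 9.57×10^-5, f = 0.01434, h_2 = f(L/D)V²/2g = 4.346 m
Pipe 3: V = 1.918 m/s, Re = 5.65×10^5, ε/D = 0.00192, f = 0.02352, h_3 = f(L/D)V²/2g = 10.20 m
Series → Q common, losses add: H = Σh = 17.44 m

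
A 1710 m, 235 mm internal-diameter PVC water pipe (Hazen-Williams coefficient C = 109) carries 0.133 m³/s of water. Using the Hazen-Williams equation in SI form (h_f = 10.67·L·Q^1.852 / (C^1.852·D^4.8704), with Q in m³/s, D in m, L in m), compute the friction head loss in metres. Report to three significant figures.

h_f = 10.67·1710·0.133^1.852 / (109^1.852·0.235^4.8704) = 84.80 m

h_f ≈ 84.8 m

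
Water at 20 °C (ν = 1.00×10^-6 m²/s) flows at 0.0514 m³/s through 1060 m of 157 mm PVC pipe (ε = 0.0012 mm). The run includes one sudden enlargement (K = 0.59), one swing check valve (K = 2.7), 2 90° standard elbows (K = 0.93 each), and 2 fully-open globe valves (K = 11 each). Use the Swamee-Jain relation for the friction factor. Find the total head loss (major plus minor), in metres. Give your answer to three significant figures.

V = 4Q/(πD²) = 2.655 m/s; V²/2g = 0.3593 m
Re = 4.17×10^5, ε/D = 7.64×10^-6 → f = 0.01364 (Swamee-Jain)
Major: h_f = f(L/D)·V²/2g = 0.01364·6752·0.3593 = 33.08 m
Minor: ΣK = 27.1; h_m = ΣK·V²/2g = 9.755 m
Total H_L = 33.08 + 9.755 = 42.84 m

H_L ≈ 42.8 m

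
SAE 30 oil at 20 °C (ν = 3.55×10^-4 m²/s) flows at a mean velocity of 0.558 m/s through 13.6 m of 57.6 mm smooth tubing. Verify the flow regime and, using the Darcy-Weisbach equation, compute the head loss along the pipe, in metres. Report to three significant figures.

Re = VD/ν = 0.558·0.05760/3.55×10^-4 = 90.5 → laminar (Re < 2300)
f = 64/Re = 0.7069
h_f = f(L/D)V²/(2g) = 0.7069·(13.6/0.05760)·0.558²/(2·9.81) = 2.649 m

h_f ≈ 2.65 m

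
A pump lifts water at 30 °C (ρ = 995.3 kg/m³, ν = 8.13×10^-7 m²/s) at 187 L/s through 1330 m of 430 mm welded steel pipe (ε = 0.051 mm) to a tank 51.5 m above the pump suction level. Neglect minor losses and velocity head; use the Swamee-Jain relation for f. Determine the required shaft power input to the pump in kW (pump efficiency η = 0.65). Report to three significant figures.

V = 4Q/(πD²) = 1.288 m/s; Re = 6.81×10^5; ε/D = 1.19×10^-4; f = 0.01423
h_f = f(L/D)V²/2g = 3.720 m
Total head H = z + h_f = 51.5 + 3.720 = 55.22 m
P_hyd = ρgQH = 995.3·9.81·0.187·55.22 = 100.8 kW
P_shaft = P_hyd/η = 100.8/0.65 = 155.1 kW

P_shaft ≈ 155 kW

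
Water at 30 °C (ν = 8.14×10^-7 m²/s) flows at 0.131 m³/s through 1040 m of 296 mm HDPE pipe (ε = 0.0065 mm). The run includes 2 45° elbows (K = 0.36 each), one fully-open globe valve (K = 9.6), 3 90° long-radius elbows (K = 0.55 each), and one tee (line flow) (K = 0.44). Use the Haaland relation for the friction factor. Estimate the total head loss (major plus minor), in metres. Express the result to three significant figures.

H_L ≈ 10.5 m

V = 4Q/(πD²) = 1.904 m/s; V²/2g = 0.1847 m
Re = 6.92×10^5, ε/D = 2.20×10^-5 → f = 0.01266 (Haaland)
Major: h_f = f(L/D)·V²/2g = 0.01266·3514·0.1847 = 8.216 m
Minor: ΣK = 12.4; h_m = ΣK·V²/2g = 2.292 m
Total H_L = 8.216 + 2.292 = 10.51 m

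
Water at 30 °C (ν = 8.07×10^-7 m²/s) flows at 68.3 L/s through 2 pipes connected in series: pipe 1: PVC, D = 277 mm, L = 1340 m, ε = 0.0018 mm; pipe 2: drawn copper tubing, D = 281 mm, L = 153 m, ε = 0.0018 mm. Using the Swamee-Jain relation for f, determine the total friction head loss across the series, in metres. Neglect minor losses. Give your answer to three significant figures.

H ≈ 4.83 m

Pipe 1: V = 1.133 m/s, Re = 3.89×10^5, ε/D = 6.50×10^-6, f = 0.01379, h_1 = f(L/D)V²/2g = 4.367 m
Pipe 2: V = 1.101 m/s, Re = 3.83×10^5, ε/D = 6.41×10^-6, f = 0.01382, h_2 = f(L/D)V²/2g = 0.4653 m
Series → Q common, losses add: H = Σh = 4.832 m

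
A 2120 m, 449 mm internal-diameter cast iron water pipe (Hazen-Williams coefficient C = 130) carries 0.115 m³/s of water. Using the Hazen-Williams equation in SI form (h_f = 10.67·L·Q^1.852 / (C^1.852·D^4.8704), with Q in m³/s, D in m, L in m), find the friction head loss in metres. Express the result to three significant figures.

h_f = 10.67·2120·0.115^1.852 / (130^1.852·0.449^4.8704) = 2.475 m

h_f ≈ 2.48 m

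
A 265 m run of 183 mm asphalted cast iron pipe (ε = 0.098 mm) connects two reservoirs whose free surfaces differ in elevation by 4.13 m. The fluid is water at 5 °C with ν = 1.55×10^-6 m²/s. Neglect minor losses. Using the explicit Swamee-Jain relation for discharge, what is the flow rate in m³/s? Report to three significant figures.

Swamee-Jain (Type II): Q = -0.965·√(gD⁵h_f/L)·ln[ε/(3.7D) + √(3.17ν²L/(gD³h_f))]
√(gD⁵h_f/L) = √(9.81·0.183⁵·4.13/265) = 0.005602
ε/(3.7D) = 1.45×10^-4; √(3.17ν²L/(gD³h_f)) = 9.02×10^-5
Q = -0.965·0.005602·ln(2.349×10^-4) = 0.04517 m³/s
Check: V = 1.72 m/s, Re = 2.03×10^5, f = 0.01910, h_f = 4.16 m ≈ 4.13 m ✓

Q ≈ 0.0452 m³/s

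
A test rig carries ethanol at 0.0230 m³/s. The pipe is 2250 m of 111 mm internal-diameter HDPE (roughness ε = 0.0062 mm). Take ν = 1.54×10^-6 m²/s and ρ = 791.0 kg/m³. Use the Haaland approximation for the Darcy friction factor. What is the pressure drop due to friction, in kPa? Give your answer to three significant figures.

V = 4Q/(πD²) = 4·0.0230/(π·0.111²) = 2.377 m/s
Re = VD/ν = 2.377·0.111/1.54×10^-6 = 1.71×10^5 → turbulent
ε/D = 0.0062/111 = 5.59×10^-5
Haaland: f = 0.01632
h_f = f(L/D)V²/(2g) = 0.01632·(2250/0.111)·2.377²/(2·9.81) = 95.22 m
Δp = ρg·h_f = 791.0·9.81·95.22 = 738.9 kPa

Δp ≈ 739 kPa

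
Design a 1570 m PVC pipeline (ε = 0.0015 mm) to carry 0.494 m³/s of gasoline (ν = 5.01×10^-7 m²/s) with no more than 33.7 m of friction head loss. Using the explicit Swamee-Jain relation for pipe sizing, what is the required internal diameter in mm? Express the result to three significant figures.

D ≈ 393 mm

Swamee-Jain (Type III): D = 0.66·[ε^1.25·(LQ²/(gh_f))^4.75 + ν·Q^9.4·(L/(gh_f))^5.2]^0.04
LQ²/(gh_f) = 1.159; L/(gh_f) = 4.749
Term 1 = ε^1.25·(…)^4.75 = 1.06×10^-7; Term 2 = ν·Q^9.4·(…)^5.2 = 2.18×10^-6
D = 0.66·(1.06×10^-7 + 2.18×10^-6)^0.04 = 0.3926 m = 393 mm
Check: V = 4.08 m/s, Re = 3.20×10^6, f = 0.009831, h_f = 33.4 m ≈ 33.7 m ✓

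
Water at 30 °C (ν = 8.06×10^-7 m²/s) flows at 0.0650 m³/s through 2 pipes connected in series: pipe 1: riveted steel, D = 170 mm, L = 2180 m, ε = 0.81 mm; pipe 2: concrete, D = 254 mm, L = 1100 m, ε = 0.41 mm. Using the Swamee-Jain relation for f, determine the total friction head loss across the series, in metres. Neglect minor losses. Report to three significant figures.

H ≈ 170 m

Pipe 1: V = 2.864 m/s, Re = 6.04×10^5, ε/D = 0.00476, f = 0.03018, h_1 = f(L/D)V²/2g = 161.8 m
Pipe 2: V = 1.283 m/s, Re = 4.04×10^5, ε/D = 0.00161, f = 0.02280, h_2 = f(L/D)V²/2g = 8.280 m
Series → Q common, losses add: H = Σh = 170.0 m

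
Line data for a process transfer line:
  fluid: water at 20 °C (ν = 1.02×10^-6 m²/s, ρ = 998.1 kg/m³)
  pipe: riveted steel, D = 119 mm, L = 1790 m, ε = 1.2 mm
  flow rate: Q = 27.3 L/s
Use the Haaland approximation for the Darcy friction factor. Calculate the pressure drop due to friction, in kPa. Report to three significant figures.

Δp ≈ 1730 kPa

V = 4Q/(πD²) = 4·0.0273/(π·0.119²) = 2.455 m/s
Re = VD/ν = 2.455·0.119/1.02×10^-6 = 2.86×10^5 → turbulent
ε/D = 1.2/119 = 0.0101
Haaland: f = 0.03828
h_f = f(L/D)V²/(2g) = 0.03828·(1790/0.119)·2.455²/(2·9.81) = 176.8 m
Δp = ρg·h_f = 998.1·9.81·176.8 = 1731 kPa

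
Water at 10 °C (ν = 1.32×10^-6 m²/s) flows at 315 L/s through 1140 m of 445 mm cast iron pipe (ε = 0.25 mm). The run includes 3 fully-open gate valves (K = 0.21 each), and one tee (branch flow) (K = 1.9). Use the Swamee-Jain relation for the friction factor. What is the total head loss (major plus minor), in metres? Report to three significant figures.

V = 4Q/(πD²) = 2.025 m/s; V²/2g = 0.2091 m
Re = 6.83×10^5, ε/D = 5.62×10^-4 → f = 0.01792 (Swamee-Jain)
Major: h_f = f(L/D)·V²/2g = 0.01792·2562·0.2091 = 9.598 m
Minor: ΣK = 2.53; h_m = ΣK·V²/2g = 0.5290 m
Total H_L = 9.598 + 0.5290 = 10.13 m

H_L ≈ 10.1 m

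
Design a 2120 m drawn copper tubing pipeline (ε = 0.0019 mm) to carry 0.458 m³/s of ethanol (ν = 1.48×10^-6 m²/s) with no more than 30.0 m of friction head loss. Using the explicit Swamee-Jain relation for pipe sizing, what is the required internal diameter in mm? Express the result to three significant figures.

Swamee-Jain (Type III): D = 0.66·[ε^1.25·(LQ²/(gh_f))^4.75 + ν·Q^9.4·(L/(gh_f))^5.2]^0.04
LQ²/(gh_f) = 1.511; L/(gh_f) = 7.204
Term 1 = ε^1.25·(…)^4.75 = 5.01×10^-7; Term 2 = ν·Q^9.4·(…)^5.2 = 2.76×10^-5
D = 0.66·(5.01×10^-7 + 2.76×10^-5)^0.04 = 0.4340 m = 434 mm
Check: V = 3.10 m/s, Re = 9.08×10^5, f = 0.01190, h_f = 28.4 m ≈ 30.0 m ✓

D ≈ 434 mm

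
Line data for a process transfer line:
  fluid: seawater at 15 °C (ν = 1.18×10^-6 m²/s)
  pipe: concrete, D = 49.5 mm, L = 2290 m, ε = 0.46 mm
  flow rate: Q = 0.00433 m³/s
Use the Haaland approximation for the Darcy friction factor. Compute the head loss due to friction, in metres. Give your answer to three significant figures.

h_f ≈ 450 m

V = 4Q/(πD²) = 4·0.00433/(π·0.0495²) = 2.250 m/s
Re = VD/ν = 2.250·0.0495/1.18×10^-6 = 9.44×10^4 → turbulent
ε/D = 0.46/49.5 = 0.00929
Haaland: f = 0.03767
h_f = f(L/D)V²/(2g) = 0.03767·(2290/0.0495)·2.250²/(2·9.81) = 449.7 m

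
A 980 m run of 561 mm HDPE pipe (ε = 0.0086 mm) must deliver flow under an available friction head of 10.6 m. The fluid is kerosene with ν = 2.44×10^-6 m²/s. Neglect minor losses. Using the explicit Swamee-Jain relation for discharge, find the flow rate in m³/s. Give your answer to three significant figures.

Q ≈ 0.758 m³/s

Swamee-Jain (Type II): Q = -0.965·√(gD⁵h_f/L)·ln[ε/(3.7D) + √(3.17ν²L/(gD³h_f))]
√(gD⁵h_f/L) = √(9.81·0.561⁵·10.6/980) = 0.07679
ε/(3.7D) = 4.14×10^-6; √(3.17ν²L/(gD³h_f)) = 3.17×10^-5
Q = -0.965·0.07679·ln(3.588×10^-5) = 0.7584 m³/s
Check: V = 3.07 m/s, Re = 7.05×10^5, f = 0.01262, h_f = 10.6 m ≈ 10.6 m ✓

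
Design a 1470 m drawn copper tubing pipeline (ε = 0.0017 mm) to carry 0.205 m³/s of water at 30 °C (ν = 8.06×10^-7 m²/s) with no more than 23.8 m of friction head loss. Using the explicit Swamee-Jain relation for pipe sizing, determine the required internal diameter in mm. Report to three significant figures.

Swamee-Jain (Type III): D = 0.66·[ε^1.25·(LQ²/(gh_f))^4.75 + ν·Q^9.4·(L/(gh_f))^5.2]^0.04
LQ²/(gh_f) = 0.2646; L/(gh_f) = 6.296
Term 1 = ε^1.25·(…)^4.75 = 1.11×10^-10; Term 2 = ν·Q^9.4·(…)^5.2 = 3.91×10^-9
D = 0.66·(1.11×10^-10 + 3.91×10^-9)^0.04 = 0.3046 m = 305 mm
Check: V = 2.81 m/s, Re = 1.06×10^6, f = 0.01163, h_f = 22.7 m ≈ 23.8 m ✓

D ≈ 305 mm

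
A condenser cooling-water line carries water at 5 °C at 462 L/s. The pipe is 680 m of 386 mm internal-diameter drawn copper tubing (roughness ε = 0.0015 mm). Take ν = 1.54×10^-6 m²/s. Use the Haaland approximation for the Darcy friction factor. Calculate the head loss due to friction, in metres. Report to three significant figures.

V = 4Q/(πD²) = 4·0.462/(π·0.386²) = 3.948 m/s
Re = VD/ν = 3.948·0.386/1.54×10^-6 = 9.90×10^5 → turbulent
ε/D = 0.0015/386 = 3.89×10^-6
Haaland: f = 0.01167
h_f = f(L/D)V²/(2g) = 0.01167·(680/0.386)·3.948²/(2·9.81) = 16.33 m

h_f ≈ 16.3 m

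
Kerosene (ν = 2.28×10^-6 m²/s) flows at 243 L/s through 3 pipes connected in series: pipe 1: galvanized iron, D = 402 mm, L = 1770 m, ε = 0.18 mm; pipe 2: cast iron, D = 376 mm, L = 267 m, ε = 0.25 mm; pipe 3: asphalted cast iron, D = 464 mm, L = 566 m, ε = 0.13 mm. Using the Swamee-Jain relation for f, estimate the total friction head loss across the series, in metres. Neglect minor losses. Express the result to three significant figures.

Pipe 1: V = 1.915 m/s, Re = 3.38×10^5, ε/D = 4.48×10^-4, f = 0.01787, h_1 = f(L/D)V²/2g = 14.70 m
Pipe 2: V = 2.188 m/s, Re = 3.61×10^5, ε/D = 6.65×10^-4, f = 0.01902, h_2 = f(L/D)V²/2g = 3.297 m
Pipe 3: V = 1.437 m/s, Re = 2.92×10^5, ε/D = 2.80×10^-4, f = 0.01696, h_3 = f(L/D)V²/2g = 2.178 m
Series → Q common, losses add: H = Σh = 20.17 m

H ≈ 20.2 m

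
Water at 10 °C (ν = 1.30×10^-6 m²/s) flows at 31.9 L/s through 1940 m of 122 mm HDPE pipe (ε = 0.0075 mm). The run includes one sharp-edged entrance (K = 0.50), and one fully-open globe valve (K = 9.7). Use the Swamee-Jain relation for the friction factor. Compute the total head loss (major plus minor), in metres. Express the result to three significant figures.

V = 4Q/(πD²) = 2.729 m/s; V²/2g = 0.3795 m
Re = 2.56×10^5, ε/D = 6.15×10^-5 → f = 0.01543 (Swamee-Jain)
Major: h_f = f(L/D)·V²/2g = 0.01543·15902·0.3795 = 93.15 m
Minor: ΣK = 10.2; h_m = ΣK·V²/2g = 3.871 m
Total H_L = 93.15 + 3.871 = 97.02 m

H_L ≈ 97.0 m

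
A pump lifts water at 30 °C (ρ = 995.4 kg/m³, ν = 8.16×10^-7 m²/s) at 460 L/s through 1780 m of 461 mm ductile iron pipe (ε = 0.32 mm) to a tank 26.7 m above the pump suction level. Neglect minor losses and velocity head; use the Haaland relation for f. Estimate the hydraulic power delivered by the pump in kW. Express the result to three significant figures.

P_hyd ≈ 243 kW

V = 4Q/(πD²) = 2.756 m/s; Re = 1.56×10^6; ε/D = 6.94×10^-4; f = 0.01826
h_f = f(L/D)V²/2g = 27.30 m
Total head H = z + h_f = 26.7 + 27.30 = 54.00 m
P_hyd = ρgQH = 995.4·9.81·0.460·54.00 = 242.5 kW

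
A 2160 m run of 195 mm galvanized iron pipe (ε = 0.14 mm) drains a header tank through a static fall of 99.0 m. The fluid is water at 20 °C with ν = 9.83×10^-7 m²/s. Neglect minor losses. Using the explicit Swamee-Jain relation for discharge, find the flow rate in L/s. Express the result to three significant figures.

Q ≈ 91.3 L/s

Swamee-Jain (Type II): Q = -0.965·√(gD⁵h_f/L)·ln[ε/(3.7D) + √(3.17ν²L/(gD³h_f))]
√(gD⁵h_f/L) = √(9.81·0.195⁵·99.0/2160) = 0.01126
ε/(3.7D) = 1.94×10^-4; √(3.17ν²L/(gD³h_f)) = 3.03×10^-5
Q = -0.965·0.01126·ln(2.244×10^-4) = 0.09129 m³/s
Check: V = 3.06 m/s, Re = 6.06×10^5, f = 0.01888, h_f = 99.6 m ≈ 99.0 m ✓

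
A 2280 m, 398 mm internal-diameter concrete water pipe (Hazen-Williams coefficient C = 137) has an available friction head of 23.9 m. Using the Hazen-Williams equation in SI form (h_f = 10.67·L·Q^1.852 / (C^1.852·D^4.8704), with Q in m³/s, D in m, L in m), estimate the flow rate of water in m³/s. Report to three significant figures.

Q ≈ 0.289 m³/s

Rearranging: Q = [h_f·C^1.852·D^4.8704 / (10.67·L)]^(1/1.852)
Q = [23.9·137^1.852·0.398^4.8704 / (10.67·2280)]^0.540 = 0.2887 m³/s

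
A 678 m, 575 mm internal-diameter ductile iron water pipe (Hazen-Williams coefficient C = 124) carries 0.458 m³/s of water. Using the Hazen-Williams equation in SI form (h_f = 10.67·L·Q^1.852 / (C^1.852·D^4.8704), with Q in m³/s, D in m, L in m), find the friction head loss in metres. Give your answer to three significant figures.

h_f ≈ 3.35 m

h_f = 10.67·678·0.458^1.852 / (124^1.852·0.575^4.8704) = 3.348 m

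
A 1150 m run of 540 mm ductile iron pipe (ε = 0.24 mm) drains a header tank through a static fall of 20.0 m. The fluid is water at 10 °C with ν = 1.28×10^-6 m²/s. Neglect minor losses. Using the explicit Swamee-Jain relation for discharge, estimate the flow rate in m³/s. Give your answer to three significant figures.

Swamee-Jain (Type II): Q = -0.965·√(gD⁵h_f/L)·ln[ε/(3.7D) + √(3.17ν²L/(gD³h_f))]
√(gD⁵h_f/L) = √(9.81·0.540⁵·20.0/1150) = 0.08851
ε/(3.7D) = 1.20×10^-4; √(3.17ν²L/(gD³h_f)) = 1.39×10^-5
Q = -0.965·0.08851·ln(1.340×10^-4) = 0.7616 m³/s
Check: V = 3.33 m/s, Re = 1.40×10^6, f = 0.01675, h_f = 20.1 m ≈ 20.0 m ✓

Q ≈ 0.762 m³/s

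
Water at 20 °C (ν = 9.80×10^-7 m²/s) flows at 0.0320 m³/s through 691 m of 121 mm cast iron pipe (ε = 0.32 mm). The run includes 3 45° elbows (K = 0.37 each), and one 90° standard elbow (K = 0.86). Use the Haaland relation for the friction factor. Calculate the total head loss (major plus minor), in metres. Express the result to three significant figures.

H_L ≈ 58.7 m

V = 4Q/(πD²) = 2.783 m/s; V²/2g = 0.3947 m
Re = 3.44×10^5, ε/D = 0.00264 → f = 0.02570 (Haaland)
Major: h_f = f(L/D)·V²/2g = 0.02570·5711·0.3947 = 57.92 m
Minor: ΣK = 1.97; h_m = ΣK·V²/2g = 0.7776 m
Total H_L = 57.92 + 0.7776 = 58.70 m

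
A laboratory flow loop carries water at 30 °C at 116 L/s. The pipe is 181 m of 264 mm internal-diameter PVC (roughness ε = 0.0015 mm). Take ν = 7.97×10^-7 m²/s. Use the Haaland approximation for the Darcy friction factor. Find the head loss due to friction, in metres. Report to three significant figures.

h_f ≈ 1.94 m

V = 4Q/(πD²) = 4·0.116/(π·0.264²) = 2.119 m/s
Re = VD/ν = 2.119·0.264/7.97×10^-7 = 7.02×10^5 → turbulent
ε/D = 0.0015/264 = 5.68×10^-6
Haaland: f = 0.01238
h_f = f(L/D)V²/(2g) = 0.01238·(181/0.264)·2.119²/(2·9.81) = 1.943 m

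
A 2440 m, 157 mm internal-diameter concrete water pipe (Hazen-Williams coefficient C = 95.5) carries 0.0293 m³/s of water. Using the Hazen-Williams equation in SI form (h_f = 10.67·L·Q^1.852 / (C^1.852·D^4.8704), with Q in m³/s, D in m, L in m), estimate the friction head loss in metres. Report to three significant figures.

h_f ≈ 66.9 m

h_f = 10.67·2440·0.0293^1.852 / (95.5^1.852·0.157^4.8704) = 66.91 m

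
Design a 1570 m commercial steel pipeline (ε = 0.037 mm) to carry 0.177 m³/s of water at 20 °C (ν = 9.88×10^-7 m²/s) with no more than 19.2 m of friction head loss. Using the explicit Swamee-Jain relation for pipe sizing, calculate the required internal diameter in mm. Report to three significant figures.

D ≈ 316 mm

Swamee-Jain (Type III): D = 0.66·[ε^1.25·(LQ²/(gh_f))^4.75 + ν·Q^9.4·(L/(gh_f))^5.2]^0.04
LQ²/(gh_f) = 0.2611; L/(gh_f) = 8.335
Term 1 = ε^1.25·(…)^4.75 = 4.90×10^-9; Term 2 = ν·Q^9.4·(…)^5.2 = 5.18×10^-9
D = 0.66·(4.90×10^-9 + 5.18×10^-9)^0.04 = 0.3160 m = 316 mm
Check: V = 2.26 m/s, Re = 7.22×10^5, f = 0.01413, h_f = 18.2 m ≈ 19.2 m ✓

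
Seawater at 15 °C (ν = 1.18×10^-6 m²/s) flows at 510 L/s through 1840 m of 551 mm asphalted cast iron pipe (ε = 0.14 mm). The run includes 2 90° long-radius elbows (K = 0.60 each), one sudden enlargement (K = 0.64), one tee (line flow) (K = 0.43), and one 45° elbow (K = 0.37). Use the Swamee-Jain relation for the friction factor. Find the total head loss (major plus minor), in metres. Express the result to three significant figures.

H_L ≈ 12.6 m

V = 4Q/(πD²) = 2.139 m/s; V²/2g = 0.2332 m
Re = 9.99×10^5, ε/D = 2.54×10^-4 → f = 0.01533 (Swamee-Jain)
Major: h_f = f(L/D)·V²/2g = 0.01533·3339·0.2332 = 11.94 m
Minor: ΣK = 2.64; h_m = ΣK·V²/2g = 0.6155 m
Total H_L = 11.94 + 0.6155 = 12.55 m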